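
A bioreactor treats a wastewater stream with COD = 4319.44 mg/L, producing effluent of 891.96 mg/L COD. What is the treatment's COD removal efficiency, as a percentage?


eta = (COD_in - COD_out) / COD_in * 100
= (4319.44 - 891.96) / 4319.44 * 100
= 79.3501%

79.3501%


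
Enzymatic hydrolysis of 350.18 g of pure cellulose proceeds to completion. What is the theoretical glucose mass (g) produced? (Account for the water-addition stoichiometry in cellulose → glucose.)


glucose = cellulose * 180/162
= 350.18 * 180/162
= 389.0889 g

389.0889 g


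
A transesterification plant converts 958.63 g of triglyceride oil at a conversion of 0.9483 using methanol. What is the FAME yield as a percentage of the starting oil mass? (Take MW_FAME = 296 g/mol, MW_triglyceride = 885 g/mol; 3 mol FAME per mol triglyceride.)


m_FAME = oil * conv * (3 * 296 / 885) = oil * conv * (888/885)
= 958.63 * 0.9483 * 888 / 885
= 912.1504 g
Y = m_FAME / oil * 100 = conv * (888/885) * 100
= 0.9483 * 888 / 885 * 100
= 95.15%

95.15%


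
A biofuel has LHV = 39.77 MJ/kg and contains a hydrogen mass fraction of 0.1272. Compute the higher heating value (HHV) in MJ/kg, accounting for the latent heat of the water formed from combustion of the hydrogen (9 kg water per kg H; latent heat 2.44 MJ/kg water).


HHV = LHV + H_frac * 9 * 2.44
= 39.77 + 0.1272 * 9 * 2.44
= 42.5633 MJ/kg

42.5633 MJ/kg


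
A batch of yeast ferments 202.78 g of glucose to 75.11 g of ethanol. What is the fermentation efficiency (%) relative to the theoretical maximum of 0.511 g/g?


Fermentation efficiency = (actual / (0.511 * glucose)) * 100
= (75.11 / (0.511 * 202.78)) * 100
= 72.4856%

72.4856%


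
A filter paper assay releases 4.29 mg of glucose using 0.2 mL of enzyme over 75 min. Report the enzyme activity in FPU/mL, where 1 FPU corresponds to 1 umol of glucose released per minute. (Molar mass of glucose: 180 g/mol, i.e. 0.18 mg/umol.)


Activity = glucose_mg / (0.18 mg/umol * V_mL * t_min)
= 4.29 / (0.18 * 0.2 * 75)
= 1.5889 FPU/mL

1.5889 FPU/mL


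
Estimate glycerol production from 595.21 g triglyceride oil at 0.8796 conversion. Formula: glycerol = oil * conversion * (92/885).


glycerol = oil * conv * (92/885)
= 595.21 * 0.8796 * 92 / 885
= 54.4252 g

54.4252 g


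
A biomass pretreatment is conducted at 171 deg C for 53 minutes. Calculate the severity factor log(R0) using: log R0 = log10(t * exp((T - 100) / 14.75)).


logR0 = log10(t * exp((T - 100) / 14.75))
= log10(53 * exp((171 - 100) / 14.75))
= 3.8148

3.8148


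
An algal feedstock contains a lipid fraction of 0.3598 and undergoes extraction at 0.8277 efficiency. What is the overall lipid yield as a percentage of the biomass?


Y = lipid_content * extraction_eff * 100
= 0.3598 * 0.8277 * 100
= 29.7806%

29.7806%


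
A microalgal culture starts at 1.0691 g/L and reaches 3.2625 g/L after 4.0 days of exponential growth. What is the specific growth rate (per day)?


mu = ln(X2/X1) / dt
= ln(3.2625/1.0691) / 4.0
= 0.2789 per day

0.2789 per day


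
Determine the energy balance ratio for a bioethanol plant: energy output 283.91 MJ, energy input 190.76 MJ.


EROI = E_out / E_in
= 283.91 / 190.76
= 1.4883

1.4883


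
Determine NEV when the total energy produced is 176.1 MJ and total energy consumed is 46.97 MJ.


NEV = E_out - E_in
= 176.1 - 46.97
= 129.1300 MJ

129.1300 MJ


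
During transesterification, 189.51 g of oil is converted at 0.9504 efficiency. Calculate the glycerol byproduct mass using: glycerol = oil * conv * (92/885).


glycerol = oil * conv * (92/885)
= 189.51 * 0.9504 * 92 / 885
= 18.7233 g

18.7233 g


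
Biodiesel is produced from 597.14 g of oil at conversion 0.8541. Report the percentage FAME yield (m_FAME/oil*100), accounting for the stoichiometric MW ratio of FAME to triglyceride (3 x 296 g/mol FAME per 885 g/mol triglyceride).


m_FAME = oil * conv * (3 * 296 / 885) = oil * conv * (888/885)
= 597.14 * 0.8541 * 888 / 885
= 511.7461 g
Y = m_FAME / oil * 100 = conv * (888/885) * 100
= 0.8541 * 888 / 885 * 100
= 85.70%

85.70%


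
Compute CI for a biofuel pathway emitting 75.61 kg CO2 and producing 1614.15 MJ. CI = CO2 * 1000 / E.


CI = CO2 * 1000 / E
= 75.61 * 1000 / 1614.15
= 46.8420 g CO2/MJ

46.8420 g CO2/MJ


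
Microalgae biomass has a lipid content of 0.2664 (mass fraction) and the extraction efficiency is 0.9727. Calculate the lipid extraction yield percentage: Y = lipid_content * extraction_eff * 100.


Y = lipid_content * extraction_eff * 100
= 0.2664 * 0.9727 * 100
= 25.9127%

25.9127%


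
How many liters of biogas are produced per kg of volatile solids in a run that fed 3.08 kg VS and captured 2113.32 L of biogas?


Y = V / VS
= 2113.32 / 3.08
= 686.1429 L/kg VS

686.1429 L/kg VS


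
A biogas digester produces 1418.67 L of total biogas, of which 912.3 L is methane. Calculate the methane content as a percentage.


CH4% = V_CH4 / V_total * 100
= 912.3 / 1418.67 * 100
= 64.3067%

64.3067%


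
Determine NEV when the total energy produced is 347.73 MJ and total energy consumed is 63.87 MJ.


NEV = E_out - E_in
= 347.73 - 63.87
= 283.8600 MJ

283.8600 MJ


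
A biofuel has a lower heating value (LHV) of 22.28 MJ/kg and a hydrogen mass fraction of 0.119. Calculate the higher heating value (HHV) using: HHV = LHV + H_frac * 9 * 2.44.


HHV = LHV + H_frac * 9 * 2.44
= 22.28 + 0.119 * 9 * 2.44
= 24.8932 MJ/kg

24.8932 MJ/kg


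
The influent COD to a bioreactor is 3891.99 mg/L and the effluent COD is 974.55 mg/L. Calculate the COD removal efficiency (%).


eta = (COD_in - COD_out) / COD_in * 100
= (3891.99 - 974.55) / 3891.99 * 100
= 74.9601%

74.9601%


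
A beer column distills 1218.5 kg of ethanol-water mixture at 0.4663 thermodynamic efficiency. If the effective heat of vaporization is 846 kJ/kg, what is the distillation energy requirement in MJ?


E = m * 846 / (eta * 1000)
= 1218.5 * 846 / (0.4663 * 1000)
= 2210.7034 MJ

2210.7034 MJ


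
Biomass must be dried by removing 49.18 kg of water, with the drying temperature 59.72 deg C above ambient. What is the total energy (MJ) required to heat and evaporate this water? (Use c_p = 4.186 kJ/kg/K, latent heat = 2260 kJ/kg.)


E = m_water * (4.186 * dT + 2260) / 1000
= 49.18 * (4.186 * 59.72 + 2260) / 1000
= 123.4412 MJ

123.4412 MJ


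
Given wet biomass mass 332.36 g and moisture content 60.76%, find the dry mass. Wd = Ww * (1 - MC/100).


Wd = Ww * (1 - MC/100)
= 332.36 * (1 - 60.76/100)
= 130.4181 g

130.4181 g


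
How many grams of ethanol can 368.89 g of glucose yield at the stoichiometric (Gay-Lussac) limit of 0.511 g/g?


Theoretical ethanol yield: m_EtOH = 0.511 * m_glucose
m_EtOH = 0.511 * 368.89 = 188.5028 g

188.5028 g


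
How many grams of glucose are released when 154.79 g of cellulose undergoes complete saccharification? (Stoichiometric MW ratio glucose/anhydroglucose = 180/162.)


glucose = cellulose * 180/162
= 154.79 * 180/162
= 171.9889 g

171.9889 g


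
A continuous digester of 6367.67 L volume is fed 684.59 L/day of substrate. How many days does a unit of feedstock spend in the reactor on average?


HRT = V / Q
= 6367.67 / 684.59
= 9.3014 days

9.3014 days


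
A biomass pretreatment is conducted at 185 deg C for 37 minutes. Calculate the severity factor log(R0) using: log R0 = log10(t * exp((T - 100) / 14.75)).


logR0 = log10(t * exp((T - 100) / 14.75))
= log10(37 * exp((185 - 100) / 14.75))
= 4.0709

4.0709


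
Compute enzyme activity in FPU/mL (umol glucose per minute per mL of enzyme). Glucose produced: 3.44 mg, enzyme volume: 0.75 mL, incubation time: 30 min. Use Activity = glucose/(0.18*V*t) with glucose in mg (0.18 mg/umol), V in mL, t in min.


Activity = glucose_mg / (0.18 mg/umol * V_mL * t_min)
= 3.44 / (0.18 * 0.75 * 30)
= 0.8494 FPU/mL

0.8494 FPU/mL


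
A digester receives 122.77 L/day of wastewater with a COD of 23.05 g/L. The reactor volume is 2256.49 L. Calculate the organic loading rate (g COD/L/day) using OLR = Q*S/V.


OLR = Q * S / V
= 122.77 * 23.05 / 2256.49
= 1.2541 g/L/day

1.2541 g/L/day


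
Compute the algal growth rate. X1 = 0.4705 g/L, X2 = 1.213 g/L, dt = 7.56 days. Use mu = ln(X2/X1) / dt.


mu = ln(X2/X1) / dt
= ln(1.213/0.4705) / 7.56
= 0.1253 per day

0.1253 per day


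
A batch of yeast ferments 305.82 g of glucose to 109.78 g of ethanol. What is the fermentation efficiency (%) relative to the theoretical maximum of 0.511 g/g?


Fermentation efficiency = (actual / (0.511 * glucose)) * 100
= (109.78 / (0.511 * 305.82)) * 100
= 70.2484%

70.2484%


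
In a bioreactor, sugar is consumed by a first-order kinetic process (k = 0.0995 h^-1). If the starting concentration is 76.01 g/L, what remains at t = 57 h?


S = S0 * exp(-k * t)
S = 76.01 * exp(-0.0995 * 57)
S = 0.2617 g/L

0.2617 g/L


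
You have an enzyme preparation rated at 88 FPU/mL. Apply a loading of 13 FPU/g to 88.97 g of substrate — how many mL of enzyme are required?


V = dosage * m_sub / activity
V = 13 * 88.97 / 88
V = 13.1433 mL

13.1433 mL


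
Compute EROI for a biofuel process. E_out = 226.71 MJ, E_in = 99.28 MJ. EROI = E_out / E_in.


EROI = E_out / E_in
= 226.71 / 99.28
= 2.2835

2.2835


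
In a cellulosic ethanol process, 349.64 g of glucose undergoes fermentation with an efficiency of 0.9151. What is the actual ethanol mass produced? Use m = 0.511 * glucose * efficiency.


Actual ethanol: m = 0.511 * 349.64 * 0.9151
m = 163.4973 g

163.4973 g


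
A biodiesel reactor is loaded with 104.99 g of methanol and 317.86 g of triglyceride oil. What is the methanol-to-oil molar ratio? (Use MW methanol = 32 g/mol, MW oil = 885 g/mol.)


Molar ratio = n_MeOH / n_oil = (MeOH/32) / (oil/885) = (MeOH * 885) / (32 * oil)
= (104.99 * 885) / (32 * 317.86)
= 9.1349

9.1349


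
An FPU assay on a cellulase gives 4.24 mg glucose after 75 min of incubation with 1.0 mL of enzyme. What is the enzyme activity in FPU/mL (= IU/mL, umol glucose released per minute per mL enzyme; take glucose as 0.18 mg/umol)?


Activity = glucose_mg / (0.18 mg/umol * V_mL * t_min)
= 4.24 / (0.18 * 1.0 * 75)
= 0.3141 FPU/mL

0.3141 FPU/mL


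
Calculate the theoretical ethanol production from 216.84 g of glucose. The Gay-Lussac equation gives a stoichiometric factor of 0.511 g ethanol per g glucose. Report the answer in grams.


Theoretical ethanol yield: m_EtOH = 0.511 * m_glucose
m_EtOH = 0.511 * 216.84 = 110.8052 g

110.8052 g


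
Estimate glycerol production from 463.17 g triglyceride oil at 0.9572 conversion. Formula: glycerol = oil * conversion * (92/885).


glycerol = oil * conv * (92/885)
= 463.17 * 0.9572 * 92 / 885
= 46.0880 g

46.0880 g


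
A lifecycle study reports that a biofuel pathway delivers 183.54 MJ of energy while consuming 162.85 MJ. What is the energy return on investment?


EROI = E_out / E_in
= 183.54 / 162.85
= 1.1270

1.1270


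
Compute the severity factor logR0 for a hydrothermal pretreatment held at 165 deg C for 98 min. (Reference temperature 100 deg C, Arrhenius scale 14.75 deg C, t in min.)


logR0 = log10(t * exp((T - 100) / 14.75))
= log10(98 * exp((165 - 100) / 14.75))
= 3.9051

3.9051


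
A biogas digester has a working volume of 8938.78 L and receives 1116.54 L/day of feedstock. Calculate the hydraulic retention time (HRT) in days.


HRT = V / Q
= 8938.78 / 1116.54
= 8.0058 days

8.0058 days


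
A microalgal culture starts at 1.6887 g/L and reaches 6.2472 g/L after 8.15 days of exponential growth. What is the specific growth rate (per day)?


mu = ln(X2/X1) / dt
= ln(6.2472/1.6887) / 8.15
= 0.1605 per day

0.1605 per day


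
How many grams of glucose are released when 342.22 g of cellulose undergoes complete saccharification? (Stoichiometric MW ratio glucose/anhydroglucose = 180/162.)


glucose = cellulose * 180/162
= 342.22 * 180/162
= 380.2444 g

380.2444 g


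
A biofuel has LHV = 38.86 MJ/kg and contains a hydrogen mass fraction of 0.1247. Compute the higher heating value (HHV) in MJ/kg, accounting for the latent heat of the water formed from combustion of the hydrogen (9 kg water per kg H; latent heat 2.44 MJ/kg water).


HHV = LHV + H_frac * 9 * 2.44
= 38.86 + 0.1247 * 9 * 2.44
= 41.5984 MJ/kg

41.5984 MJ/kg


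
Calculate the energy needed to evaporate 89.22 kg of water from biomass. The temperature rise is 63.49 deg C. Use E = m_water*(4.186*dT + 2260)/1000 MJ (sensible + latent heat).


E = m_water * (4.186 * dT + 2260) / 1000
= 89.22 * (4.186 * 63.49 + 2260) / 1000
= 225.3491 MJ

225.3491 MJ


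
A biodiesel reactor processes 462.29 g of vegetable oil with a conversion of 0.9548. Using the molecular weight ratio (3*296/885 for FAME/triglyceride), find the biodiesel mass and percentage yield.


m_FAME = oil * conv * (3 * 296 / 885) = oil * conv * (888/885)
= 462.29 * 0.9548 * 888 / 885
= 442.8907 g
Y = m_FAME / oil * 100 = conv * (888/885) * 100
= 0.9548 * 888 / 885 * 100
= 95.80%

442.8907 g FAME; Y = 95.80%


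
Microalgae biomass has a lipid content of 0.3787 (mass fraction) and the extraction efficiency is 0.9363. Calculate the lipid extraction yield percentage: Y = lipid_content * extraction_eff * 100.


Y = lipid_content * extraction_eff * 100
= 0.3787 * 0.9363 * 100
= 35.4577%

35.4577%


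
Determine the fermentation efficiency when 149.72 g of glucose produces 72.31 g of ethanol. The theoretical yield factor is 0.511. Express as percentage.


Fermentation efficiency = (actual / (0.511 * glucose)) * 100
= (72.31 / (0.511 * 149.72)) * 100
= 94.5143%

94.5143%


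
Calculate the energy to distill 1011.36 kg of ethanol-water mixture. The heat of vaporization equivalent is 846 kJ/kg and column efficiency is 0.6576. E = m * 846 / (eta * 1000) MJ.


E = m * 846 / (eta * 1000)
= 1011.36 * 846 / (0.6576 * 1000)
= 1301.1109 MJ

1301.1109 MJ


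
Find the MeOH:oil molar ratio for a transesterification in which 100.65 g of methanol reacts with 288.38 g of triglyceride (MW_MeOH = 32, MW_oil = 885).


Molar ratio = n_MeOH / n_oil = (MeOH/32) / (oil/885) = (MeOH * 885) / (32 * oil)
= (100.65 * 885) / (32 * 288.38)
= 9.6525

9.6525


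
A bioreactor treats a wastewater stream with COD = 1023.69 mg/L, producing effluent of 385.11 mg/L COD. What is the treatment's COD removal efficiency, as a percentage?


eta = (COD_in - COD_out) / COD_in * 100
= (1023.69 - 385.11) / 1023.69 * 100
= 62.3802%

62.3802%


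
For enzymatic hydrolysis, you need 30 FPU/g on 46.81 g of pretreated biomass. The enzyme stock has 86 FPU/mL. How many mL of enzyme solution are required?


V = dosage * m_sub / activity
V = 30 * 46.81 / 86
V = 16.3291 mL

16.3291 mL


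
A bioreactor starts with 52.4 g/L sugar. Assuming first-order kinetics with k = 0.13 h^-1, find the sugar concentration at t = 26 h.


S = S0 * exp(-k * t)
S = 52.4 * exp(-0.13 * 26)
S = 1.7841 g/L

1.7841 g/L


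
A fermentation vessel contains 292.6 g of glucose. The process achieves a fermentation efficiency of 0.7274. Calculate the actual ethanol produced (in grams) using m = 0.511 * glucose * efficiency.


Actual ethanol: m = 0.511 * 292.6 * 0.7274
m = 108.7598 g

108.7598 g


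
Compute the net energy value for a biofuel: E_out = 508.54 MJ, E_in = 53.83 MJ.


NEV = E_out - E_in
= 508.54 - 53.83
= 454.7100 MJ

454.7100 MJ


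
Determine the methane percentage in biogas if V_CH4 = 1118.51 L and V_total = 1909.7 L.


CH4% = V_CH4 / V_total * 100
= 1118.51 / 1909.7 * 100
= 58.5699%

58.5699%


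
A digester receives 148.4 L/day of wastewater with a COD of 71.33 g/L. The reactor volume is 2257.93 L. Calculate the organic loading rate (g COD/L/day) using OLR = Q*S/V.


OLR = Q * S / V
= 148.4 * 71.33 / 2257.93
= 4.6881 g/L/day

4.6881 g/L/day


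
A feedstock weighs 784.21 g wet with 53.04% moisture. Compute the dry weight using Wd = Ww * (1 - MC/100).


Wd = Ww * (1 - MC/100)
= 784.21 * (1 - 53.04/100)
= 368.2650 g

368.2650 g


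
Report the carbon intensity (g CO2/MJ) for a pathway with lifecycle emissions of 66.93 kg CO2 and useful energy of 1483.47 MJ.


CI = CO2 * 1000 / E
= 66.93 * 1000 / 1483.47
= 45.1172 g CO2/MJ

45.1172 g CO2/MJ


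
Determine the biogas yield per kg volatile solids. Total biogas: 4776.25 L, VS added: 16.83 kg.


Y = V / VS
= 4776.25 / 16.83
= 283.7938 L/kg VS

283.7938 L/kg VS


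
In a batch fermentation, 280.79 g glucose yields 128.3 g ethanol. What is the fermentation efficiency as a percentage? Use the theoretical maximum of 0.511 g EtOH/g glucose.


Fermentation efficiency = (actual / (0.511 * glucose)) * 100
= (128.3 / (0.511 * 280.79)) * 100
= 89.4178%

89.4178%


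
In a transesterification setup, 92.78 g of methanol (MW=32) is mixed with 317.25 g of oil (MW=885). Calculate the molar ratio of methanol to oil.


Molar ratio = n_MeOH / n_oil = (MeOH/32) / (oil/885) = (MeOH * 885) / (32 * oil)
= (92.78 * 885) / (32 * 317.25)
= 8.0881

8.0881


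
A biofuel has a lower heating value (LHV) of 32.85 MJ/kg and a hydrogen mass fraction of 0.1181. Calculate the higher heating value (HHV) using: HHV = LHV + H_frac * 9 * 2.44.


HHV = LHV + H_frac * 9 * 2.44
= 32.85 + 0.1181 * 9 * 2.44
= 35.4435 MJ/kg

35.4435 MJ/kg


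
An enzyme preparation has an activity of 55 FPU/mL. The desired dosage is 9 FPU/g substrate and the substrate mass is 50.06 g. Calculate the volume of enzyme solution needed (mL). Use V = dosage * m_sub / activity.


V = dosage * m_sub / activity
V = 9 * 50.06 / 55
V = 8.1916 mL

8.1916 mL


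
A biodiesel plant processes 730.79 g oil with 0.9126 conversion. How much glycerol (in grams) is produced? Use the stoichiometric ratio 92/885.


glycerol = oil * conv * (92/885)
= 730.79 * 0.9126 * 92 / 885
= 69.3294 g

69.3294 g


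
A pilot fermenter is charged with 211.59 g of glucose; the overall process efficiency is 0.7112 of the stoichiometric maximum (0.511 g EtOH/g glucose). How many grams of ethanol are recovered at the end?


Actual ethanol: m = 0.511 * 211.59 * 0.7112
m = 76.8967 g

76.8967 g


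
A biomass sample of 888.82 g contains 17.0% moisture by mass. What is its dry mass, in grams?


Wd = Ww * (1 - MC/100)
= 888.82 * (1 - 17.0/100)
= 737.7206 g

737.7206 g


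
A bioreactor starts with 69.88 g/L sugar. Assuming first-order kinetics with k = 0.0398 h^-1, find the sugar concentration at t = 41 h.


S = S0 * exp(-k * t)
S = 69.88 * exp(-0.0398 * 41)
S = 13.6669 g/L

13.6669 g/L


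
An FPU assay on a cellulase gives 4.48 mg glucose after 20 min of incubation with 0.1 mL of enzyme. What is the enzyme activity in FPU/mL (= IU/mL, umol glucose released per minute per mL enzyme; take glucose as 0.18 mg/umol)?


Activity = glucose_mg / (0.18 mg/umol * V_mL * t_min)
= 4.48 / (0.18 * 0.1 * 20)
= 12.4444 FPU/mL

12.4444 FPU/mL


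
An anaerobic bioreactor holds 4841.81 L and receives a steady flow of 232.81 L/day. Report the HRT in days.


HRT = V / Q
= 4841.81 / 232.81
= 20.7973 days

20.7973 days


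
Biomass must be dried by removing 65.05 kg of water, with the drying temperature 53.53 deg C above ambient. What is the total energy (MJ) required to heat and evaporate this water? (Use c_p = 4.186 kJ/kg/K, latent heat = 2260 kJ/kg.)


E = m_water * (4.186 * dT + 2260) / 1000
= 65.05 * (4.186 * 53.53 + 2260) / 1000
= 161.5892 MJ

161.5892 MJ


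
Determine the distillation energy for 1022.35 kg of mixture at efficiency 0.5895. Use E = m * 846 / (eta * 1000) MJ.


E = m * 846 / (eta * 1000)
= 1022.35 * 846 / (0.5895 * 1000)
= 1467.1893 MJ

1467.1893 MJ


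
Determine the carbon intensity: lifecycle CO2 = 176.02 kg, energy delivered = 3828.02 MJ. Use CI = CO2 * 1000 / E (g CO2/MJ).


CI = CO2 * 1000 / E
= 176.02 * 1000 / 3828.02
= 45.9820 g CO2/MJ

45.9820 g CO2/MJ


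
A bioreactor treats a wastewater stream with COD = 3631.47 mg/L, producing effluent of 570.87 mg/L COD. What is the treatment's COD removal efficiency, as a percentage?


eta = (COD_in - COD_out) / COD_in * 100
= (3631.47 - 570.87) / 3631.47 * 100
= 84.2799%

84.2799%


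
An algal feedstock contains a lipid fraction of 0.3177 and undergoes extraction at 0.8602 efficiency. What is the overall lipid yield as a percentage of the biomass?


Y = lipid_content * extraction_eff * 100
= 0.3177 * 0.8602 * 100
= 27.3286%

27.3286%


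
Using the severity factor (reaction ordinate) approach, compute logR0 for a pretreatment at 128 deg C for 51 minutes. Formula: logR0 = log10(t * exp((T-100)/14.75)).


logR0 = log10(t * exp((T - 100) / 14.75))
= log10(51 * exp((128 - 100) / 14.75))
= 2.5320

2.5320


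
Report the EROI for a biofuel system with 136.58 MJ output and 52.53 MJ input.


EROI = E_out / E_in
= 136.58 / 52.53
= 2.6000

2.6000


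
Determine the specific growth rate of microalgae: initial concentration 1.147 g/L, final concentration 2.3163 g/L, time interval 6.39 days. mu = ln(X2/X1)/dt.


mu = ln(X2/X1) / dt
= ln(2.3163/1.147) / 6.39
= 0.1100 per day

0.1100 per day


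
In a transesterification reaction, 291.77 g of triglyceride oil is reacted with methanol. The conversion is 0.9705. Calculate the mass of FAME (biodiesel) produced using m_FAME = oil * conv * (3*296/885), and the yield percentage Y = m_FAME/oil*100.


m_FAME = oil * conv * (3 * 296 / 885) = oil * conv * (888/885)
= 291.77 * 0.9705 * 888 / 885
= 284.1227 g
Y = m_FAME / oil * 100 = conv * (888/885) * 100
= 0.9705 * 888 / 885 * 100
= 97.38%

284.1227 g FAME; Y = 97.38%


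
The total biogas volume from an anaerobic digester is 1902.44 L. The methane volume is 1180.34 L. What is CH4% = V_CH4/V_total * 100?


CH4% = V_CH4 / V_total * 100
= 1180.34 / 1902.44 * 100
= 62.0435%

62.0435%


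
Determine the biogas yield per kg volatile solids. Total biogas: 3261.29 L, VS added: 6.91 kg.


Y = V / VS
= 3261.29 / 6.91
= 471.9667 L/kg VS

471.9667 L/kg VS


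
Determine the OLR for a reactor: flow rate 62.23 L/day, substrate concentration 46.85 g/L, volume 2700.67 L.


OLR = Q * S / V
= 62.23 * 46.85 / 2700.67
= 1.0795 g/L/day

1.0795 g/L/day


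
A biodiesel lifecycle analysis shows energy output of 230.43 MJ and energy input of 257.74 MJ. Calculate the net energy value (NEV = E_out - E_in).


NEV = E_out - E_in
= 230.43 - 257.74
= -27.3100 MJ

-27.3100 MJ


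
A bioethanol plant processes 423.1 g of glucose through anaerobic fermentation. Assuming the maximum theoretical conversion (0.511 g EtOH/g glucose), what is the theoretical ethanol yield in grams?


Theoretical ethanol yield: m_EtOH = 0.511 * m_glucose
m_EtOH = 0.511 * 423.1 = 216.2041 g

216.2041 g


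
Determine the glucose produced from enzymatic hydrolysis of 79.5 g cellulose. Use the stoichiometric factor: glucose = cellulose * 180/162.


glucose = cellulose * 180/162
= 79.5 * 180/162
= 88.3333 g

88.3333 g


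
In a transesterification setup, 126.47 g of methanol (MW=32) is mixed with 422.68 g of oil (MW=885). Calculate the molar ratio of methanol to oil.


Molar ratio = n_MeOH / n_oil = (MeOH/32) / (oil/885) = (MeOH * 885) / (32 * oil)
= (126.47 * 885) / (32 * 422.68)
= 8.2750

8.2750


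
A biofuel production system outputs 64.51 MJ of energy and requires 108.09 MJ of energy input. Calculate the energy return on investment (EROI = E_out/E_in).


EROI = E_out / E_in
= 64.51 / 108.09
= 0.5968

0.5968


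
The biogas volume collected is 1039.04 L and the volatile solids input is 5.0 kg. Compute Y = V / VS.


Y = V / VS
= 1039.04 / 5.0
= 207.8080 L/kg VS

207.8080 L/kg VS


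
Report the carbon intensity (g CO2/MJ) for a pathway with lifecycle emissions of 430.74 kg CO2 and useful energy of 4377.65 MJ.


CI = CO2 * 1000 / E
= 430.74 * 1000 / 4377.65
= 98.3953 g CO2/MJ

98.3953 g CO2/MJ


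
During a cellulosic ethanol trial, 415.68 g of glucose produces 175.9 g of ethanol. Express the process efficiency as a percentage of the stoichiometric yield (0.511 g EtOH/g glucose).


Fermentation efficiency = (actual / (0.511 * glucose)) * 100
= (175.9 / (0.511 * 415.68)) * 100
= 82.8106%

82.8106%


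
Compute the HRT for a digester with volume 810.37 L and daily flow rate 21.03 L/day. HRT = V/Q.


HRT = V / Q
= 810.37 / 21.03
= 38.5340 days

38.5340 days


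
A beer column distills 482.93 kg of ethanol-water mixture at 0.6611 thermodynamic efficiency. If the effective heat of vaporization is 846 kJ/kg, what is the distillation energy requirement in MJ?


E = m * 846 / (eta * 1000)
= 482.93 * 846 / (0.6611 * 1000)
= 617.9985 MJ

617.9985 MJ


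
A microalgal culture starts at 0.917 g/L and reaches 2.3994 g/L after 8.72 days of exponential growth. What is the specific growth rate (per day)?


mu = ln(X2/X1) / dt
= ln(2.3994/0.917) / 8.72
= 0.1103 per day

0.1103 per day


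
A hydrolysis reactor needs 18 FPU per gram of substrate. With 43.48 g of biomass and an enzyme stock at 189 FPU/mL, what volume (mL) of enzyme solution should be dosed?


V = dosage * m_sub / activity
V = 18 * 43.48 / 189
V = 4.1410 mL

4.1410 mL


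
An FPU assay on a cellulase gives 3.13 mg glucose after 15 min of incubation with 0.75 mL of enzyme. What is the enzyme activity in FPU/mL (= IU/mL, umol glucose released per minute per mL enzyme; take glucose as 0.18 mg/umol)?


Activity = glucose_mg / (0.18 mg/umol * V_mL * t_min)
= 3.13 / (0.18 * 0.75 * 15)
= 1.5457 FPU/mL

1.5457 FPU/mL


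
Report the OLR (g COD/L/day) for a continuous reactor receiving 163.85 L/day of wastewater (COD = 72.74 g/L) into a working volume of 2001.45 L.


OLR = Q * S / V
= 163.85 * 72.74 / 2001.45
= 5.9549 g/L/day

5.9549 g/L/day


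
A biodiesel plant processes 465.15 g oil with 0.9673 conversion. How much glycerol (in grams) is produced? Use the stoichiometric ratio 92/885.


glycerol = oil * conv * (92/885)
= 465.15 * 0.9673 * 92 / 885
= 46.7734 g

46.7734 g


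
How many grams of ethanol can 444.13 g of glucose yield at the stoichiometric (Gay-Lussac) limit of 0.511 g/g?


Theoretical ethanol yield: m_EtOH = 0.511 * m_glucose
m_EtOH = 0.511 * 444.13 = 226.9504 g

226.9504 g


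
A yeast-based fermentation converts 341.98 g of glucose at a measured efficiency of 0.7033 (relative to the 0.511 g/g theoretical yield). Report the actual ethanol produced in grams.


Actual ethanol: m = 0.511 * 341.98 * 0.7033
m = 122.9029 g

122.9029 g


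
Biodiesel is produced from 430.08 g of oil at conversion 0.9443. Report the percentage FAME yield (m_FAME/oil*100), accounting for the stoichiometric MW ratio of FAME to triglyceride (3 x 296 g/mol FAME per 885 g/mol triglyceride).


m_FAME = oil * conv * (3 * 296 / 885) = oil * conv * (888/885)
= 430.08 * 0.9443 * 888 / 885
= 407.5012 g
Y = m_FAME / oil * 100 = conv * (888/885) * 100
= 0.9443 * 888 / 885 * 100
= 94.75%

94.75%


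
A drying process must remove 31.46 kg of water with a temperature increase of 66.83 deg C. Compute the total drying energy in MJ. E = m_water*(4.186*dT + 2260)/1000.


E = m_water * (4.186 * dT + 2260) / 1000
= 31.46 * (4.186 * 66.83 + 2260) / 1000
= 79.9005 MJ

79.9005 MJ


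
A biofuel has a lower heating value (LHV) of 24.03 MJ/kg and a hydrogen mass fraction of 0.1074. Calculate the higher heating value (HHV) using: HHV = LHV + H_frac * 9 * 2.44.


HHV = LHV + H_frac * 9 * 2.44
= 24.03 + 0.1074 * 9 * 2.44
= 26.3885 MJ/kg

26.3885 MJ/kg


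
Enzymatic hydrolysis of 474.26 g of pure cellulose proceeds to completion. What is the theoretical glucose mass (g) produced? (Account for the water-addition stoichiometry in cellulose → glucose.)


glucose = cellulose * 180/162
= 474.26 * 180/162
= 526.9556 g

526.9556 g


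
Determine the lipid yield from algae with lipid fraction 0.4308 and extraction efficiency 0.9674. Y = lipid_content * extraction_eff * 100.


Y = lipid_content * extraction_eff * 100
= 0.4308 * 0.9674 * 100
= 41.6756%

41.6756%


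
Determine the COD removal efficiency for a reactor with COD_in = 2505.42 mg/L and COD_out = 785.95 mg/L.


eta = (COD_in - COD_out) / COD_in * 100
= (2505.42 - 785.95) / 2505.42 * 100
= 68.6300%

68.6300%


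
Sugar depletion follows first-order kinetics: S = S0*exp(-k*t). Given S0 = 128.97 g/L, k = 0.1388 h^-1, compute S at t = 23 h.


S = S0 * exp(-k * t)
S = 128.97 * exp(-0.1388 * 23)
S = 5.2972 g/L

5.2972 g/L


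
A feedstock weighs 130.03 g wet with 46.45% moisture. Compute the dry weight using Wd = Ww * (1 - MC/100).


Wd = Ww * (1 - MC/100)
= 130.03 * (1 - 46.45/100)
= 69.6311 g

69.6311 g


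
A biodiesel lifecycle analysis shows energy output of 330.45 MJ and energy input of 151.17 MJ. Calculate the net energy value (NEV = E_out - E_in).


NEV = E_out - E_in
= 330.45 - 151.17
= 179.2800 MJ

179.2800 MJ


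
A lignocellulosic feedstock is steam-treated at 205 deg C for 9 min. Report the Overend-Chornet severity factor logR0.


logR0 = log10(t * exp((T - 100) / 14.75))
= log10(9 * exp((205 - 100) / 14.75))
= 4.0458

4.0458


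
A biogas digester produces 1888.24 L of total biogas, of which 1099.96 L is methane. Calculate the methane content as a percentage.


CH4% = V_CH4 / V_total * 100
= 1099.96 / 1888.24 * 100
= 58.2532%

58.2532%


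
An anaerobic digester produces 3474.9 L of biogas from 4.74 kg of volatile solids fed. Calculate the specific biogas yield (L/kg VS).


Y = V / VS
= 3474.9 / 4.74
= 733.1013 L/kg VS

733.1013 L/kg VS


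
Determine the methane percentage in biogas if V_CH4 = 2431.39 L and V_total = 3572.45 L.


CH4% = V_CH4 / V_total * 100
= 2431.39 / 3572.45 * 100
= 68.0595%

68.0595%


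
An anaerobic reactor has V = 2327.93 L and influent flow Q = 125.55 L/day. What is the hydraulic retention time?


HRT = V / Q
= 2327.93 / 125.55
= 18.5419 days

18.5419 days


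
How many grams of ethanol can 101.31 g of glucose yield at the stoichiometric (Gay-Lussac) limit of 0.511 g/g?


Theoretical ethanol yield: m_EtOH = 0.511 * m_glucose
m_EtOH = 0.511 * 101.31 = 51.7694 g

51.7694 g


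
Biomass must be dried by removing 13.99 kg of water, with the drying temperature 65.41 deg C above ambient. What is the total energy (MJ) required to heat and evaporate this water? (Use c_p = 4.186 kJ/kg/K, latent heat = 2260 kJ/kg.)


E = m_water * (4.186 * dT + 2260) / 1000
= 13.99 * (4.186 * 65.41 + 2260) / 1000
= 35.4479 MJ

35.4479 MJ


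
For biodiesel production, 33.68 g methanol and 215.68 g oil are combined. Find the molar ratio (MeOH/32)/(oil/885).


Molar ratio = n_MeOH / n_oil = (MeOH/32) / (oil/885) = (MeOH * 885) / (32 * oil)
= (33.68 * 885) / (32 * 215.68)
= 4.3187

4.3187


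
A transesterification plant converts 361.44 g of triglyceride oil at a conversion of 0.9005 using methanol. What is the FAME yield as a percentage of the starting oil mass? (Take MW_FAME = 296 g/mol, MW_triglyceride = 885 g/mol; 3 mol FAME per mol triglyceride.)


m_FAME = oil * conv * (3 * 296 / 885) = oil * conv * (888/885)
= 361.44 * 0.9005 * 888 / 885
= 326.5800 g
Y = m_FAME / oil * 100 = conv * (888/885) * 100
= 0.9005 * 888 / 885 * 100
= 90.36%

90.36%


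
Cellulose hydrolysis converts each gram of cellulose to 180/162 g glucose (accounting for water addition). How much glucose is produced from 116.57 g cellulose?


glucose = cellulose * 180/162
= 116.57 * 180/162
= 129.5222 g

129.5222 g


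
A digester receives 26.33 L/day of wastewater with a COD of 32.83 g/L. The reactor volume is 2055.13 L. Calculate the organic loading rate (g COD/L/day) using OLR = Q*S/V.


OLR = Q * S / V
= 26.33 * 32.83 / 2055.13
= 0.4206 g/L/day

0.4206 g/L/day


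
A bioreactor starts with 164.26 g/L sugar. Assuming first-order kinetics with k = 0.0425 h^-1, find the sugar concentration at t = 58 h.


S = S0 * exp(-k * t)
S = 164.26 * exp(-0.0425 * 58)
S = 13.9636 g/L

13.9636 g/L


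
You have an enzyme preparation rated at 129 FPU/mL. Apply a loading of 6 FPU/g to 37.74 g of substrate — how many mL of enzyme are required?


V = dosage * m_sub / activity
V = 6 * 37.74 / 129
V = 1.7553 mL

1.7553 mL


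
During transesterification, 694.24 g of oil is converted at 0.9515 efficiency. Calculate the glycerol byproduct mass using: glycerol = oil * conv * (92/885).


glycerol = oil * conv * (92/885)
= 694.24 * 0.9515 * 92 / 885
= 68.6694 g

68.6694 g


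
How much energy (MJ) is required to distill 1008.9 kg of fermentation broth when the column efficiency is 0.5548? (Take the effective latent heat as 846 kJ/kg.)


E = m * 846 / (eta * 1000)
= 1008.9 * 846 / (0.5548 * 1000)
= 1538.4452 MJ

1538.4452 MJ


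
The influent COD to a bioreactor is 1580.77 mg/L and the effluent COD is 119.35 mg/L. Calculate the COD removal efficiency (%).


eta = (COD_in - COD_out) / COD_in * 100
= (1580.77 - 119.35) / 1580.77 * 100
= 92.4499%

92.4499%


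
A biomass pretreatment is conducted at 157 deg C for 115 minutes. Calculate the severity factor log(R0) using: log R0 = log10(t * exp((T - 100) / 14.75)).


logR0 = log10(t * exp((T - 100) / 14.75))
= log10(115 * exp((157 - 100) / 14.75))
= 3.7390

3.7390


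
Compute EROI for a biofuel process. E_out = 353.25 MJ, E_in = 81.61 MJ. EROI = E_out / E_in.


EROI = E_out / E_in
= 353.25 / 81.61
= 4.3285

4.3285


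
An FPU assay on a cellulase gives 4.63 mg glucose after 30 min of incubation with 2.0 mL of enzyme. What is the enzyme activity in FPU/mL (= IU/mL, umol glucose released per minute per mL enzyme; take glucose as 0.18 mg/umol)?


Activity = glucose_mg / (0.18 mg/umol * V_mL * t_min)
= 4.63 / (0.18 * 2.0 * 30)
= 0.4287 FPU/mL

0.4287 FPU/mL


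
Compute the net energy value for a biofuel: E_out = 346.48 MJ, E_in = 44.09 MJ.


NEV = E_out - E_in
= 346.48 - 44.09
= 302.3900 MJ

302.3900 MJ


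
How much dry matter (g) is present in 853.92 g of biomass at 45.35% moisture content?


Wd = Ww * (1 - MC/100)
= 853.92 * (1 - 45.35/100)
= 466.6673 g

466.6673 g


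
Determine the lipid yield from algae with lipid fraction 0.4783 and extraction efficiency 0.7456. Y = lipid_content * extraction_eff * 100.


Y = lipid_content * extraction_eff * 100
= 0.4783 * 0.7456 * 100
= 35.6620%

35.6620%


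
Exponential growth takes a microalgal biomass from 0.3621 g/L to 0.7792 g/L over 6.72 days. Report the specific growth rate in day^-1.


mu = ln(X2/X1) / dt
= ln(0.7792/0.3621) / 6.72
= 0.1140 per day

0.1140 per day


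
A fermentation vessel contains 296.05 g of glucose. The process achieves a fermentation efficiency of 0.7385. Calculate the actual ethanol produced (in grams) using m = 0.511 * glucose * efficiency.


Actual ethanol: m = 0.511 * 296.05 * 0.7385
m = 111.7214 g

111.7214 g


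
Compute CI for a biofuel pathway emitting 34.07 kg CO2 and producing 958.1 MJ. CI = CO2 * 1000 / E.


CI = CO2 * 1000 / E
= 34.07 * 1000 / 958.1
= 35.5600 g CO2/MJ

35.5600 g CO2/MJ


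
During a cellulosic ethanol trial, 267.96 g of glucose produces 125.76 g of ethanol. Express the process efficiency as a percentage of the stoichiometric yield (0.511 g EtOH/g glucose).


Fermentation efficiency = (actual / (0.511 * glucose)) * 100
= (125.76 / (0.511 * 267.96)) * 100
= 91.8442%

91.8442%


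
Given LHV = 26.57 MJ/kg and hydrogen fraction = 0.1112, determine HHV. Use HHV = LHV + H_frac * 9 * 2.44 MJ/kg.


HHV = LHV + H_frac * 9 * 2.44
= 26.57 + 0.1112 * 9 * 2.44
= 29.0120 MJ/kg

29.0120 MJ/kg


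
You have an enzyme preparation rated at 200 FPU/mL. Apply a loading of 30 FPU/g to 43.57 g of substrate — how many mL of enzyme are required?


V = dosage * m_sub / activity
V = 30 * 43.57 / 200
V = 6.5355 mL

6.5355 mL


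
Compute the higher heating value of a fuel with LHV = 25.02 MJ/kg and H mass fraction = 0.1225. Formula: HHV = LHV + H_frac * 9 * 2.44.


HHV = LHV + H_frac * 9 * 2.44
= 25.02 + 0.1225 * 9 * 2.44
= 27.7101 MJ/kg

27.7101 MJ/kg


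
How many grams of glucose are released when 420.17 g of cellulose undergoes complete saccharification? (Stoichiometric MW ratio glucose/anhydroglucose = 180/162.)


glucose = cellulose * 180/162
= 420.17 * 180/162
= 466.8556 g

466.8556 g


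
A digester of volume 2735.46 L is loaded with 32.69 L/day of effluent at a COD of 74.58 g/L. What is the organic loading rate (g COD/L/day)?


OLR = Q * S / V
= 32.69 * 74.58 / 2735.46
= 0.8913 g/L/day

0.8913 g/L/day


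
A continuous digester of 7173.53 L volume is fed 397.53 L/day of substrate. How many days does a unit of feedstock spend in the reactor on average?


HRT = V / Q
= 7173.53 / 397.53
= 18.0453 days

18.0453 days


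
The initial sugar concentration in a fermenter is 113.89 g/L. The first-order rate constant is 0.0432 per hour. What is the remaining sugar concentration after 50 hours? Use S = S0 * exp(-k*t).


S = S0 * exp(-k * t)
S = 113.89 * exp(-0.0432 * 50)
S = 13.1344 g/L

13.1344 g/L


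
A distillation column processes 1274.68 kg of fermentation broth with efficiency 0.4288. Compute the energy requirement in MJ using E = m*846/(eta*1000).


E = m * 846 / (eta * 1000)
= 1274.68 * 846 / (0.4288 * 1000)
= 2514.8771 MJ

2514.8771 MJ


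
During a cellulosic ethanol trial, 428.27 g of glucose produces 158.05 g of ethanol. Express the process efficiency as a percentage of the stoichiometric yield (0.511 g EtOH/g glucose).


Fermentation efficiency = (actual / (0.511 * glucose)) * 100
= (158.05 / (0.511 * 428.27)) * 100
= 72.2197%

72.2197%


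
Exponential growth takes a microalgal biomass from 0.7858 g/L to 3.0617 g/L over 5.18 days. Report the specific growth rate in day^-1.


mu = ln(X2/X1) / dt
= ln(3.0617/0.7858) / 5.18
= 0.2626 per day

0.2626 per day


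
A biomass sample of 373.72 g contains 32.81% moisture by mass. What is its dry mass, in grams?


Wd = Ww * (1 - MC/100)
= 373.72 * (1 - 32.81/100)
= 251.1025 g

251.1025 g


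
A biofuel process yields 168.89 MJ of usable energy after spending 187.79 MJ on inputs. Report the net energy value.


NEV = E_out - E_in
= 168.89 - 187.79
= -18.9000 MJ

-18.9000 MJ


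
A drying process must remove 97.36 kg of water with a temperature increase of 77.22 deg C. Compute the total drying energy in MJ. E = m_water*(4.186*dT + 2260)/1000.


E = m_water * (4.186 * dT + 2260) / 1000
= 97.36 * (4.186 * 77.22 + 2260) / 1000
= 251.5045 MJ

251.5045 MJ


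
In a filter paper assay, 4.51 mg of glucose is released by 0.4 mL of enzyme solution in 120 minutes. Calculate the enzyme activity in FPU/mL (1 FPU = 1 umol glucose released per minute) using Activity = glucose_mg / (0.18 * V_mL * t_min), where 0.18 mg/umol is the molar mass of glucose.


Activity = glucose_mg / (0.18 mg/umol * V_mL * t_min)
= 4.51 / (0.18 * 0.4 * 120)
= 0.5220 FPU/mL

0.5220 FPU/mL


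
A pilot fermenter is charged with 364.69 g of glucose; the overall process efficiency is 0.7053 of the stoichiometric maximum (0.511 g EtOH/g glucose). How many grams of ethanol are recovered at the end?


Actual ethanol: m = 0.511 * 364.69 * 0.7053
m = 131.4373 g

131.4373 g


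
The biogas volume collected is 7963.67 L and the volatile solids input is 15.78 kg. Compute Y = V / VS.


Y = V / VS
= 7963.67 / 15.78
= 504.6686 L/kg VS

504.6686 L/kg VS


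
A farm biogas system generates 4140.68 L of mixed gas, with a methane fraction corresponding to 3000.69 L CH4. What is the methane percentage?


CH4% = V_CH4 / V_total * 100
= 3000.69 / 4140.68 * 100
= 72.4685%

72.4685%


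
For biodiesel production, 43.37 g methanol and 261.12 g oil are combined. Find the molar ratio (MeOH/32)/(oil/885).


Molar ratio = n_MeOH / n_oil = (MeOH/32) / (oil/885) = (MeOH * 885) / (32 * oil)
= (43.37 * 885) / (32 * 261.12)
= 4.5935

4.5935


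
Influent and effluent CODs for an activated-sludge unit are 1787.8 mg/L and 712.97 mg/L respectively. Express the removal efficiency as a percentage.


eta = (COD_in - COD_out) / COD_in * 100
= (1787.8 - 712.97) / 1787.8 * 100
= 60.1203%

60.1203%
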